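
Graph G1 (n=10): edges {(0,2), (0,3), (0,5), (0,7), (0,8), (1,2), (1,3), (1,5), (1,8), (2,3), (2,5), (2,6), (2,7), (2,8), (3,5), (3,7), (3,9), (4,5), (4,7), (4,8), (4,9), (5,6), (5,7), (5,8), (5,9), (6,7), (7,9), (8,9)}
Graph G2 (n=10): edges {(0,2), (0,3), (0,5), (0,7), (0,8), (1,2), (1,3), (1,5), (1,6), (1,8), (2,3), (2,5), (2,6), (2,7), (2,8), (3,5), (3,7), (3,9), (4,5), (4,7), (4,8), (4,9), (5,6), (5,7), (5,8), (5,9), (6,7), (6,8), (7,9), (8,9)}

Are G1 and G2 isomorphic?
No, not isomorphic

The graphs are NOT isomorphic.

Counting edges: G1 has 28 edge(s); G2 has 30 edge(s).
Edge count is an isomorphism invariant (a bijection on vertices induces a bijection on edges), so differing edge counts rule out isomorphism.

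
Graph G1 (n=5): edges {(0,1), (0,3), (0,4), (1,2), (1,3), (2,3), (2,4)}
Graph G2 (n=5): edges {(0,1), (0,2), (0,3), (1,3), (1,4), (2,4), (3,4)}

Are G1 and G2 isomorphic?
Yes, isomorphic

The graphs are isomorphic.
One valid mapping φ: V(G1) → V(G2): 0→4, 1→1, 2→0, 3→3, 4→2

Verify φ preserves adjacency — for each edge of G1, its image is an edge of G2:
  (0,1) → (φ(0),φ(1)) = (1,4) ∈ E(G2) ✓
  (0,3) → (φ(0),φ(3)) = (3,4) ∈ E(G2) ✓
  (0,4) → (φ(0),φ(4)) = (2,4) ∈ E(G2) ✓
  (1,2) → (φ(1),φ(2)) = (0,1) ∈ E(G2) ✓
  (1,3) → (φ(1),φ(3)) = (1,3) ∈ E(G2) ✓
  (2,3) → (φ(2),φ(3)) = (0,3) ∈ E(G2) ✓
  (2,4) → (φ(2),φ(4)) = (0,2) ∈ E(G2) ✓
All 7 edges of G1 map to edges of G2, and |E(G1)| = |E(G2)| = 7, so φ is a bijection on edges as well as vertices. Hence G1 ≅ G2.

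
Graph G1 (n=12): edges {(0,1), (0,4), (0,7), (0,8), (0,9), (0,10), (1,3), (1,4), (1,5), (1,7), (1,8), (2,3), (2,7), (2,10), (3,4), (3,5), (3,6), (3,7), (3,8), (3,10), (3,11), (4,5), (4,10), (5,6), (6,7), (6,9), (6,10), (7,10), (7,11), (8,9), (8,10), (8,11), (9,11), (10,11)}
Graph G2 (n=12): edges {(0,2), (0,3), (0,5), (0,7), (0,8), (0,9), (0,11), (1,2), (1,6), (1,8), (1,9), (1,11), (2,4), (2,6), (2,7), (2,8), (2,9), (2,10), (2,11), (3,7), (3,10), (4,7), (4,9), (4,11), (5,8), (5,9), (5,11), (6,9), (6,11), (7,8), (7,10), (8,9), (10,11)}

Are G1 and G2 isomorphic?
No, not isomorphic

The graphs are NOT isomorphic.

Counting triangles (3-cliques): G1 has 29, G2 has 28.
Triangle count is an isomorphism invariant, so differing triangle counts rule out isomorphism.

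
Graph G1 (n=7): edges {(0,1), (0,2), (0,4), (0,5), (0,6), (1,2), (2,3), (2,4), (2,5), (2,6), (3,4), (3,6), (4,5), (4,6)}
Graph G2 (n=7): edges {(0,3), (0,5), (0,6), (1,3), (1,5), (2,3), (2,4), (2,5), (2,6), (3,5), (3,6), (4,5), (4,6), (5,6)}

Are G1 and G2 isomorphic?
Yes, isomorphic

The graphs are isomorphic.
One valid mapping φ: V(G1) → V(G2): 0→3, 1→1, 2→5, 3→4, 4→6, 5→0, 6→2

Verify φ preserves adjacency — for each edge of G1, its image is an edge of G2:
  (0,1) → (φ(0),φ(1)) = (1,3) ∈ E(G2) ✓
  (0,2) → (φ(0),φ(2)) = (3,5) ∈ E(G2) ✓
  (0,4) → (φ(0),φ(4)) = (3,6) ∈ E(G2) ✓
  (0,5) → (φ(0),φ(5)) = (0,3) ∈ E(G2) ✓
  (0,6) → (φ(0),φ(6)) = (2,3) ∈ E(G2) ✓
  (1,2) → (φ(1),φ(2)) = (1,5) ∈ E(G2) ✓
  (2,3) → (φ(2),φ(3)) = (4,5) ∈ E(G2) ✓
  (2,4) → (φ(2),φ(4)) = (5,6) ∈ E(G2) ✓
  (2,5) → (φ(2),φ(5)) = (0,5) ∈ E(G2) ✓
  (2,6) → (φ(2),φ(6)) = (2,5) ∈ E(G2) ✓
  (3,4) → (φ(3),φ(4)) = (4,6) ∈ E(G2) ✓
  (3,6) → (φ(3),φ(6)) = (2,4) ∈ E(G2) ✓
  (4,5) → (φ(4),φ(5)) = (0,6) ∈ E(G2) ✓
  (4,6) → (φ(4),φ(6)) = (2,6) ∈ E(G2) ✓
All 14 edges of G1 map to edges of G2, and |E(G1)| = |E(G2)| = 14, so φ is a bijection on edges as well as vertices. Hence G1 ≅ G2.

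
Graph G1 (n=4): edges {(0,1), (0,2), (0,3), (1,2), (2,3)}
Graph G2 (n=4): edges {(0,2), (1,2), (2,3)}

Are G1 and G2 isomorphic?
No, not isomorphic

The graphs are NOT isomorphic.

Counting edges: G1 has 5 edge(s); G2 has 3 edge(s).
Edge count is an isomorphism invariant (a bijection on vertices induces a bijection on edges), so differing edge counts rule out isomorphism.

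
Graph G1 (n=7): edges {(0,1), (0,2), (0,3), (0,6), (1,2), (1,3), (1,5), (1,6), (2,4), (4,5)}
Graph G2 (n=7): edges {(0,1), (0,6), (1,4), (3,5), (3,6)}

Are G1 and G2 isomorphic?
No, not isomorphic

The graphs are NOT isomorphic.

Degrees in G1: deg(0)=4, deg(1)=5, deg(2)=3, deg(3)=2, deg(4)=2, deg(5)=2, deg(6)=2.
Sorted degree sequence of G1: [5, 4, 3, 2, 2, 2, 2].
Degrees in G2: deg(0)=2, deg(1)=2, deg(2)=0, deg(3)=2, deg(4)=1, deg(5)=1, deg(6)=2.
Sorted degree sequence of G2: [2, 2, 2, 2, 1, 1, 0].
The (sorted) degree sequence is an isomorphism invariant, so since G1 and G2 have different degree sequences they cannot be isomorphic.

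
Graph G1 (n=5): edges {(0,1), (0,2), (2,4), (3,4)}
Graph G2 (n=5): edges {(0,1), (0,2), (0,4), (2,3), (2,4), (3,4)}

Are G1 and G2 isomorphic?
No, not isomorphic

The graphs are NOT isomorphic.

Counting edges: G1 has 4 edge(s); G2 has 6 edge(s).
Edge count is an isomorphism invariant (a bijection on vertices induces a bijection on edges), so differing edge counts rule out isomorphism.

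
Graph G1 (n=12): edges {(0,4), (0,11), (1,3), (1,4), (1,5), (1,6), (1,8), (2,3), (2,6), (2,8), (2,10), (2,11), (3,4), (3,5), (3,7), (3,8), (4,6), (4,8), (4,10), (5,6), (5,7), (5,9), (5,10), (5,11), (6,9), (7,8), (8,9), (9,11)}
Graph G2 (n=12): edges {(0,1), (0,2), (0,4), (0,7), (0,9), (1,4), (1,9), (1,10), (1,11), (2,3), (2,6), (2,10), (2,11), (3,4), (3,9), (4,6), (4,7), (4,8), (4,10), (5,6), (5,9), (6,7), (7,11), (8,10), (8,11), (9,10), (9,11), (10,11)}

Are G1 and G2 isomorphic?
Yes, isomorphic

The graphs are isomorphic.
One valid mapping φ: V(G1) → V(G2): 0→5, 1→1, 2→2, 3→10, 4→9, 5→4, 6→0, 7→8, 8→11, 9→7, 10→3, 11→6

Verify φ preserves adjacency — for each edge of G1, its image is an edge of G2:
  (0,4) → (φ(0),φ(4)) = (5,9) ∈ E(G2) ✓
  (0,11) → (φ(0),φ(11)) = (5,6) ∈ E(G2) ✓
  (1,3) → (φ(1),φ(3)) = (1,10) ∈ E(G2) ✓
  (1,4) → (φ(1),φ(4)) = (1,9) ∈ E(G2) ✓
  (1,5) → (φ(1),φ(5)) = (1,4) ∈ E(G2) ✓
  (1,6) → (φ(1),φ(6)) = (0,1) ∈ E(G2) ✓
  (1,8) → (φ(1),φ(8)) = (1,11) ∈ E(G2) ✓
  (2,3) → (φ(2),φ(3)) = (2,10) ∈ E(G2) ✓
  (2,6) → (φ(2),φ(6)) = (0,2) ∈ E(G2) ✓
  (2,8) → (φ(2),φ(8)) = (2,11) ∈ E(G2) ✓
  (2,10) → (φ(2),φ(10)) = (2,3) ∈ E(G2) ✓
  (2,11) → (φ(2),φ(11)) = (2,6) ∈ E(G2) ✓
  (3,4) → (φ(3),φ(4)) = (9,10) ∈ E(G2) ✓
  (3,5) → (φ(3),φ(5)) = (4,10) ∈ E(G2) ✓
  (3,7) → (φ(3),φ(7)) = (8,10) ∈ E(G2) ✓
  (3,8) → (φ(3),φ(8)) = (10,11) ∈ E(G2) ✓
  (4,6) → (φ(4),φ(6)) = (0,9) ∈ E(G2) ✓
  (4,8) → (φ(4),φ(8)) = (9,11) ∈ E(G2) ✓
  (4,10) → (φ(4),φ(10)) = (3,9) ∈ E(G2) ✓
  (5,6) → (φ(5),φ(6)) = (0,4) ∈ E(G2) ✓
  (5,7) → (φ(5),φ(7)) = (4,8) ∈ E(G2) ✓
  (5,9) → (φ(5),φ(9)) = (4,7) ∈ E(G2) ✓
  (5,10) → (φ(5),φ(10)) = (3,4) ∈ E(G2) ✓
  (5,11) → (φ(5),φ(11)) = (4,6) ∈ E(G2) ✓
  (6,9) → (φ(6),φ(9)) = (0,7) ∈ E(G2) ✓
  (7,8) → (φ(7),φ(8)) = (8,11) ∈ E(G2) ✓
  (8,9) → (φ(8),φ(9)) = (7,11) ∈ E(G2) ✓
  (9,11) → (φ(9),φ(11)) = (6,7) ∈ E(G2) ✓
All 28 edges of G1 map to edges of G2, and |E(G1)| = |E(G2)| = 28, so φ is a bijection on edges as well as vertices. Hence G1 ≅ G2.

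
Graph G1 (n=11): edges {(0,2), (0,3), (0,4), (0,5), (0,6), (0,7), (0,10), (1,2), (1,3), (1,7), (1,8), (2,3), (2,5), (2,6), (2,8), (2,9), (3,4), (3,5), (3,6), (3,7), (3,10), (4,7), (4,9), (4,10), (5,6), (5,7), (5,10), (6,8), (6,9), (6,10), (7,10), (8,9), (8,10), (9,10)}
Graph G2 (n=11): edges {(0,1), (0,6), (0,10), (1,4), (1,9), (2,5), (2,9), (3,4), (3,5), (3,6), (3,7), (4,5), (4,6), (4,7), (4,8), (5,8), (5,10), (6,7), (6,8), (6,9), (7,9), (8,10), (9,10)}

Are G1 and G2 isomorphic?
No, not isomorphic

The graphs are NOT isomorphic.

Counting triangles (3-cliques): G1 has 39, G2 has 9.
Triangle count is an isomorphism invariant, so differing triangle counts rule out isomorphism.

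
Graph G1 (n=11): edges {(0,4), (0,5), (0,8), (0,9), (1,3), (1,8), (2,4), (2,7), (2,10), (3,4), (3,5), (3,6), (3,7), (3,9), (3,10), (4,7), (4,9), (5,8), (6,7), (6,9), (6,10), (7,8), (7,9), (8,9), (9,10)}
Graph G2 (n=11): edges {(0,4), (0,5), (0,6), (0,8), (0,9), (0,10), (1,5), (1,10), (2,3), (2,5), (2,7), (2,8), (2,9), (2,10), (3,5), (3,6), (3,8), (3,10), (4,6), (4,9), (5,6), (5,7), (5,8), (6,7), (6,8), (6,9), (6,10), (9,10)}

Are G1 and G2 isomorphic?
No, not isomorphic

The graphs are NOT isomorphic.

Degrees in G1: deg(0)=4, deg(1)=2, deg(2)=3, deg(3)=7, deg(4)=5, deg(5)=3, deg(6)=4, deg(7)=6, deg(8)=5, deg(9)=7, deg(10)=4.
Sorted degree sequence of G1: [7, 7, 6, 5, 5, 4, 4, 4, 3, 3, 2].
Degrees in G2: deg(0)=6, deg(1)=2, deg(2)=6, deg(3)=5, deg(4)=3, deg(5)=7, deg(6)=8, deg(7)=3, deg(8)=5, deg(9)=5, deg(10)=6.
Sorted degree sequence of G2: [8, 7, 6, 6, 6, 5, 5, 5, 3, 3, 2].
The (sorted) degree sequence is an isomorphism invariant, so since G1 and G2 have different degree sequences they cannot be isomorphic.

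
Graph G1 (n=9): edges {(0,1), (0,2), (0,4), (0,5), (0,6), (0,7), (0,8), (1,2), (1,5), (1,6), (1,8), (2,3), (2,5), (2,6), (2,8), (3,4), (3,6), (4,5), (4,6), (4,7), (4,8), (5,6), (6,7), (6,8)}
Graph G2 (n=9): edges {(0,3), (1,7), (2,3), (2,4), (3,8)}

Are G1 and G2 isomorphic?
No, not isomorphic

The graphs are NOT isomorphic.

Connected components of G1: 1 component(s) with vertex sets [[0, 1, 2, 3, 4, 5, 6, 7, 8]], sizes [9].
Connected components of G2: 4 component(s) with vertex sets [[5], [6], [1, 7], [0, 2, 3, 4, 8]], sizes [1, 1, 2, 5].
The number of connected components (and the multiset of component sizes) is an isomorphism invariant — an isomorphism maps each component of G1 bijectively onto a component of G2. Since G1 has 1 component(s) and G2 has 4, they cannot be isomorphic.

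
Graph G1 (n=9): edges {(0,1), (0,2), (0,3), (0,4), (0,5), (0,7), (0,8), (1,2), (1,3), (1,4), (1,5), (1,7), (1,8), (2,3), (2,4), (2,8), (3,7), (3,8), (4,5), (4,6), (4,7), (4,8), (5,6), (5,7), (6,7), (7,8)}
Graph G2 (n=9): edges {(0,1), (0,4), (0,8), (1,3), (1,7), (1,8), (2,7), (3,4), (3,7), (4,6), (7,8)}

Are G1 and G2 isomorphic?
No, not isomorphic

The graphs are NOT isomorphic.

Degrees in G1: deg(0)=7, deg(1)=7, deg(2)=5, deg(3)=5, deg(4)=7, deg(5)=5, deg(6)=3, deg(7)=7, deg(8)=6.
Sorted degree sequence of G1: [7, 7, 7, 7, 6, 5, 5, 5, 3].
Degrees in G2: deg(0)=3, deg(1)=4, deg(2)=1, deg(3)=3, deg(4)=3, deg(5)=0, deg(6)=1, deg(7)=4, deg(8)=3.
Sorted degree sequence of G2: [4, 4, 3, 3, 3, 3, 1, 1, 0].
The (sorted) degree sequence is an isomorphism invariant, so since G1 and G2 have different degree sequences they cannot be isomorphic.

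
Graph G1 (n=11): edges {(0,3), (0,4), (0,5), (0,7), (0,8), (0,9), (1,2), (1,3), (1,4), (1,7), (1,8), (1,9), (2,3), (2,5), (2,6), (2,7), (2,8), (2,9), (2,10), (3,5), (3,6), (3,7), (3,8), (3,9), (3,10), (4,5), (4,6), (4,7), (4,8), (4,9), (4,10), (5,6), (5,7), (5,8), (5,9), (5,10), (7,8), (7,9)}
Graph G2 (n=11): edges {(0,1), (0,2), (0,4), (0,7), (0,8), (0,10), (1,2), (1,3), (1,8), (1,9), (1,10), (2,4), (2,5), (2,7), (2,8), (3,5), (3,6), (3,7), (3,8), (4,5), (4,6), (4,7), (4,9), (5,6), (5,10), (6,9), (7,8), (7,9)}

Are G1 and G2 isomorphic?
No, not isomorphic

The graphs are NOT isomorphic.

Counting triangles (3-cliques): G1 has 54, G2 has 18.
Triangle count is an isomorphism invariant, so differing triangle counts rule out isomorphism.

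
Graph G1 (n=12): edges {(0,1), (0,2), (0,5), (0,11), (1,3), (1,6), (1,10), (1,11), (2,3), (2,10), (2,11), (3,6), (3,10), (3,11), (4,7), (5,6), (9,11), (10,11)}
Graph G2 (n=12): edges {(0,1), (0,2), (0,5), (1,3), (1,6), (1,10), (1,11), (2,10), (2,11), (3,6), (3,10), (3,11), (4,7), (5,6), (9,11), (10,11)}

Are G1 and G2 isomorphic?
No, not isomorphic

The graphs are NOT isomorphic.

Counting edges: G1 has 18 edge(s); G2 has 16 edge(s).
Edge count is an isomorphism invariant (a bijection on vertices induces a bijection on edges), so differing edge counts rule out isomorphism.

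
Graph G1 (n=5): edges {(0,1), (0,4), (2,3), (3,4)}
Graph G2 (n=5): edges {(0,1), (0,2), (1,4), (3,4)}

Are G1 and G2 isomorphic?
Yes, isomorphic

The graphs are isomorphic.
One valid mapping φ: V(G1) → V(G2): 0→4, 1→3, 2→2, 3→0, 4→1

Verify φ preserves adjacency — for each edge of G1, its image is an edge of G2:
  (0,1) → (φ(0),φ(1)) = (3,4) ∈ E(G2) ✓
  (0,4) → (φ(0),φ(4)) = (1,4) ∈ E(G2) ✓
  (2,3) → (φ(2),φ(3)) = (0,2) ∈ E(G2) ✓
  (3,4) → (φ(3),φ(4)) = (0,1) ∈ E(G2) ✓
All 4 edges of G1 map to edges of G2, and |E(G1)| = |E(G2)| = 4, so φ is a bijection on edges as well as vertices. Hence G1 ≅ G2.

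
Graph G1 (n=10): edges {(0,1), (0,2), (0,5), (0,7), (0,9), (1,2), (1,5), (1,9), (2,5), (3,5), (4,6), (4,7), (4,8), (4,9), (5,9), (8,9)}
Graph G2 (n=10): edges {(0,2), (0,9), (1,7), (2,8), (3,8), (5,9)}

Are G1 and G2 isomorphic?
No, not isomorphic

The graphs are NOT isomorphic.

Connected components of G1: 1 component(s) with vertex sets [[0, 1, 2, 3, 4, 5, 6, 7, 8, 9]], sizes [10].
Connected components of G2: 4 component(s) with vertex sets [[4], [6], [1, 7], [0, 2, 3, 5, 8, 9]], sizes [1, 1, 2, 6].
The number of connected components (and the multiset of component sizes) is an isomorphism invariant — an isomorphism maps each component of G1 bijectively onto a component of G2. Since G1 has 1 component(s) and G2 has 4, they cannot be isomorphic.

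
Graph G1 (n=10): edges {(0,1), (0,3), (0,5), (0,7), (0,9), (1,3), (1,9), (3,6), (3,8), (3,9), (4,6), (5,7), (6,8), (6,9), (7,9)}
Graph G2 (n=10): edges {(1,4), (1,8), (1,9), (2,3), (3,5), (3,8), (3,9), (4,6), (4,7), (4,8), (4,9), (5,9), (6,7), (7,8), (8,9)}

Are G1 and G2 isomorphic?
Yes, isomorphic

The graphs are isomorphic.
One valid mapping φ: V(G1) → V(G2): 0→4, 1→1, 2→0, 3→9, 4→2, 5→6, 6→3, 7→7, 8→5, 9→8

Verify φ preserves adjacency — for each edge of G1, its image is an edge of G2:
  (0,1) → (φ(0),φ(1)) = (1,4) ∈ E(G2) ✓
  (0,3) → (φ(0),φ(3)) = (4,9) ∈ E(G2) ✓
  (0,5) → (φ(0),φ(5)) = (4,6) ∈ E(G2) ✓
  (0,7) → (φ(0),φ(7)) = (4,7) ∈ E(G2) ✓
  (0,9) → (φ(0),φ(9)) = (4,8) ∈ E(G2) ✓
  (1,3) → (φ(1),φ(3)) = (1,9) ∈ E(G2) ✓
  (1,9) → (φ(1),φ(9)) = (1,8) ∈ E(G2) ✓
  (3,6) → (φ(3),φ(6)) = (3,9) ∈ E(G2) ✓
  (3,8) → (φ(3),φ(8)) = (5,9) ∈ E(G2) ✓
  (3,9) → (φ(3),φ(9)) = (8,9) ∈ E(G2) ✓
  (4,6) → (φ(4),φ(6)) = (2,3) ∈ E(G2) ✓
  (5,7) → (φ(5),φ(7)) = (6,7) ∈ E(G2) ✓
  (6,8) → (φ(6),φ(8)) = (3,5) ∈ E(G2) ✓
  (6,9) → (φ(6),φ(9)) = (3,8) ∈ E(G2) ✓
  (7,9) → (φ(7),φ(9)) = (7,8) ∈ E(G2) ✓
All 15 edges of G1 map to edges of G2, and |E(G1)| = |E(G2)| = 15, so φ is a bijection on edges as well as vertices. Hence G1 ≅ G2.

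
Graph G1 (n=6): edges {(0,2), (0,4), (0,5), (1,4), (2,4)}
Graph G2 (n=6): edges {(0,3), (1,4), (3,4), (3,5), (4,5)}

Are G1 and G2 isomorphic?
Yes, isomorphic

The graphs are isomorphic.
One valid mapping φ: V(G1) → V(G2): 0→4, 1→0, 2→5, 3→2, 4→3, 5→1

Verify φ preserves adjacency — for each edge of G1, its image is an edge of G2:
  (0,2) → (φ(0),φ(2)) = (4,5) ∈ E(G2) ✓
  (0,4) → (φ(0),φ(4)) = (3,4) ∈ E(G2) ✓
  (0,5) → (φ(0),φ(5)) = (1,4) ∈ E(G2) ✓
  (1,4) → (φ(1),φ(4)) = (0,3) ∈ E(G2) ✓
  (2,4) → (φ(2),φ(4)) = (3,5) ∈ E(G2) ✓
All 5 edges of G1 map to edges of G2, and |E(G1)| = |E(G2)| = 5, so φ is a bijection on edges as well as vertices. Hence G1 ≅ G2.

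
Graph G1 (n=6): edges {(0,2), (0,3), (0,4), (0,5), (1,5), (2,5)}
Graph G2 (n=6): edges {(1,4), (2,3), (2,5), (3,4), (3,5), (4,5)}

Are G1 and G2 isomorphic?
No, not isomorphic

The graphs are NOT isomorphic.

Connected components of G1: 1 component(s) with vertex sets [[0, 1, 2, 3, 4, 5]], sizes [6].
Connected components of G2: 2 component(s) with vertex sets [[0], [1, 2, 3, 4, 5]], sizes [1, 5].
The number of connected components (and the multiset of component sizes) is an isomorphism invariant — an isomorphism maps each component of G1 bijectively onto a component of G2. Since G1 has 1 component(s) and G2 has 2, they cannot be isomorphic.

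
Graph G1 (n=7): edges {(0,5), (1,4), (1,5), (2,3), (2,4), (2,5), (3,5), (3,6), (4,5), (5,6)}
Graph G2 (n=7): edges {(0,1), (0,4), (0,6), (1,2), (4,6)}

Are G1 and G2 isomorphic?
No, not isomorphic

The graphs are NOT isomorphic.

Connected components of G1: 1 component(s) with vertex sets [[0, 1, 2, 3, 4, 5, 6]], sizes [7].
Connected components of G2: 3 component(s) with vertex sets [[3], [5], [0, 1, 2, 4, 6]], sizes [1, 1, 5].
The number of connected components (and the multiset of component sizes) is an isomorphism invariant — an isomorphism maps each component of G1 bijectively onto a component of G2. Since G1 has 1 component(s) and G2 has 3, they cannot be isomorphic.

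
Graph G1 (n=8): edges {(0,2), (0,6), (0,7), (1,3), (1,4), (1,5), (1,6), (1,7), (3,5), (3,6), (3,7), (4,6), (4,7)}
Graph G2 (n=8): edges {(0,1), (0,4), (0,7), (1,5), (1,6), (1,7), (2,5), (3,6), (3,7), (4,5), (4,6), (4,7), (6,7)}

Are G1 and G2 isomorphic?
Yes, isomorphic

The graphs are isomorphic.
One valid mapping φ: V(G1) → V(G2): 0→5, 1→7, 2→2, 3→6, 4→0, 5→3, 6→4, 7→1

Verify φ preserves adjacency — for each edge of G1, its image is an edge of G2:
  (0,2) → (φ(0),φ(2)) = (2,5) ∈ E(G2) ✓
  (0,6) → (φ(0),φ(6)) = (4,5) ∈ E(G2) ✓
  (0,7) → (φ(0),φ(7)) = (1,5) ∈ E(G2) ✓
  (1,3) → (φ(1),φ(3)) = (6,7) ∈ E(G2) ✓
  (1,4) → (φ(1),φ(4)) = (0,7) ∈ E(G2) ✓
  (1,5) → (φ(1),φ(5)) = (3,7) ∈ E(G2) ✓
  (1,6) → (φ(1),φ(6)) = (4,7) ∈ E(G2) ✓
  (1,7) → (φ(1),φ(7)) = (1,7) ∈ E(G2) ✓
  (3,5) → (φ(3),φ(5)) = (3,6) ∈ E(G2) ✓
  (3,6) → (φ(3),φ(6)) = (4,6) ∈ E(G2) ✓
  (3,7) → (φ(3),φ(7)) = (1,6) ∈ E(G2) ✓
  (4,6) → (φ(4),φ(6)) = (0,4) ∈ E(G2) ✓
  (4,7) → (φ(4),φ(7)) = (0,1) ∈ E(G2) ✓
All 13 edges of G1 map to edges of G2, and |E(G1)| = |E(G2)| = 13, so φ is a bijection on edges as well as vertices. Hence G1 ≅ G2.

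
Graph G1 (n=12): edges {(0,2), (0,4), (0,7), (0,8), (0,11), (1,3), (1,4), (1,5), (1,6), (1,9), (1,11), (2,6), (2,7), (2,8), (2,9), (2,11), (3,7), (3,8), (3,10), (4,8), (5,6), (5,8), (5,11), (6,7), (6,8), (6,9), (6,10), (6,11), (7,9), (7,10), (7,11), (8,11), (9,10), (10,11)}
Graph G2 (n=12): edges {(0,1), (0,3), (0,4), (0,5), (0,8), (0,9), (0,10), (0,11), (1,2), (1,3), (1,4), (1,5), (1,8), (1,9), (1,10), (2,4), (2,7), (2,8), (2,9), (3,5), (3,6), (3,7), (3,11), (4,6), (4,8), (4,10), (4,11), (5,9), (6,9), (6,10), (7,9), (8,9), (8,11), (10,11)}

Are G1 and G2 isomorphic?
Yes, isomorphic

The graphs are isomorphic.
One valid mapping φ: V(G1) → V(G2): 0→2, 1→3, 2→8, 3→6, 4→7, 5→5, 6→0, 7→4, 8→9, 9→11, 10→10, 11→1

Verify φ preserves adjacency — for each edge of G1, its image is an edge of G2:
  (0,2) → (φ(0),φ(2)) = (2,8) ∈ E(G2) ✓
  (0,4) → (φ(0),φ(4)) = (2,7) ∈ E(G2) ✓
  (0,7) → (φ(0),φ(7)) = (2,4) ∈ E(G2) ✓
  (0,8) → (φ(0),φ(8)) = (2,9) ∈ E(G2) ✓
  (0,11) → (φ(0),φ(11)) = (1,2) ∈ E(G2) ✓
  (1,3) → (φ(1),φ(3)) = (3,6) ∈ E(G2) ✓
  (1,4) → (φ(1),φ(4)) = (3,7) ∈ E(G2) ✓
  (1,5) → (φ(1),φ(5)) = (3,5) ∈ E(G2) ✓
  (1,6) → (φ(1),φ(6)) = (0,3) ∈ E(G2) ✓
  (1,9) → (φ(1),φ(9)) = (3,11) ∈ E(G2) ✓
  (1,11) → (φ(1),φ(11)) = (1,3) ∈ E(G2) ✓
  (2,6) → (φ(2),φ(6)) = (0,8) ∈ E(G2) ✓
  (2,7) → (φ(2),φ(7)) = (4,8) ∈ E(G2) ✓
  (2,8) → (φ(2),φ(8)) = (8,9) ∈ E(G2) ✓
  (2,9) → (φ(2),φ(9)) = (8,11) ∈ E(G2) ✓
  (2,11) → (φ(2),φ(11)) = (1,8) ∈ E(G2) ✓
  (3,7) → (φ(3),φ(7)) = (4,6) ∈ E(G2) ✓
  (3,8) → (φ(3),φ(8)) = (6,9) ∈ E(G2) ✓
  (3,10) → (φ(3),φ(10)) = (6,10) ∈ E(G2) ✓
  (4,8) → (φ(4),φ(8)) = (7,9) ∈ E(G2) ✓
  (5,6) → (φ(5),φ(6)) = (0,5) ∈ E(G2) ✓
  (5,8) → (φ(5),φ(8)) = (5,9) ∈ E(G2) ✓
  (5,11) → (φ(5),φ(11)) = (1,5) ∈ E(G2) ✓
  (6,7) → (φ(6),φ(7)) = (0,4) ∈ E(G2) ✓
  (6,8) → (φ(6),φ(8)) = (0,9) ∈ E(G2) ✓
  (6,9) → (φ(6),φ(9)) = (0,11) ∈ E(G2) ✓
  (6,10) → (φ(6),φ(10)) = (0,10) ∈ E(G2) ✓
  (6,11) → (φ(6),φ(11)) = (0,1) ∈ E(G2) ✓
  (7,9) → (φ(7),φ(9)) = (4,11) ∈ E(G2) ✓
  (7,10) → (φ(7),φ(10)) = (4,10) ∈ E(G2) ✓
  (7,11) → (φ(7),φ(11)) = (1,4) ∈ E(G2) ✓
  (8,11) → (φ(8),φ(11)) = (1,9) ∈ E(G2) ✓
  (9,10) → (φ(9),φ(10)) = (10,11) ∈ E(G2) ✓
  (10,11) → (φ(10),φ(11)) = (1,10) ∈ E(G2) ✓
All 34 edges of G1 map to edges of G2, and |E(G1)| = |E(G2)| = 34, so φ is a bijection on edges as well as vertices. Hence G1 ≅ G2.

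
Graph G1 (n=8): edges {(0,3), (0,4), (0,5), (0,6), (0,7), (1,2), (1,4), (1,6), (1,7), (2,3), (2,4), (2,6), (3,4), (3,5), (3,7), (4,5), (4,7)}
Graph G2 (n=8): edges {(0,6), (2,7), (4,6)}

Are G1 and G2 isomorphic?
No, not isomorphic

The graphs are NOT isomorphic.

Connected components of G1: 1 component(s) with vertex sets [[0, 1, 2, 3, 4, 5, 6, 7]], sizes [8].
Connected components of G2: 5 component(s) with vertex sets [[1], [3], [5], [2, 7], [0, 4, 6]], sizes [1, 1, 1, 2, 3].
The number of connected components (and the multiset of component sizes) is an isomorphism invariant — an isomorphism maps each component of G1 bijectively onto a component of G2. Since G1 has 1 component(s) and G2 has 5, they cannot be isomorphic.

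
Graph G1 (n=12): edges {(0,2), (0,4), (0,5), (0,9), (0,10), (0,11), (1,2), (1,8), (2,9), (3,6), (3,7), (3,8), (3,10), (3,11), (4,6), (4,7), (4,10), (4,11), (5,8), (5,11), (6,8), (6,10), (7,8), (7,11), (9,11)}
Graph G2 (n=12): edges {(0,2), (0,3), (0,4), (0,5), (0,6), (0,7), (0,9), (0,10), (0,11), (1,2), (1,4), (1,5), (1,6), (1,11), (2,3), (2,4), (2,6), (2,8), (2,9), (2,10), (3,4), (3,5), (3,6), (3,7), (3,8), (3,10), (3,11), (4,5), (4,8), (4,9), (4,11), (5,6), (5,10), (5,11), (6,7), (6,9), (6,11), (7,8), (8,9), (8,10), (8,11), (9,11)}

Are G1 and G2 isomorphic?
No, not isomorphic

The graphs are NOT isomorphic.

Counting triangles (3-cliques): G1 has 11, G2 has 55.
Triangle count is an isomorphism invariant, so differing triangle counts rule out isomorphism.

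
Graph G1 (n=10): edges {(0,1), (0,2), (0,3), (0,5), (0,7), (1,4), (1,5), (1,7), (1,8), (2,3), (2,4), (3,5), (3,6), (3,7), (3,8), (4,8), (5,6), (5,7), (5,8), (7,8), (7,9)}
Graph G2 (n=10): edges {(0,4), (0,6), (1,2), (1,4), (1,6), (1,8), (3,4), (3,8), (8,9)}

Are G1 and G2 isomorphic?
No, not isomorphic

The graphs are NOT isomorphic.

Connected components of G1: 1 component(s) with vertex sets [[0, 1, 2, 3, 4, 5, 6, 7, 8, 9]], sizes [10].
Connected components of G2: 3 component(s) with vertex sets [[5], [7], [0, 1, 2, 3, 4, 6, 8, 9]], sizes [1, 1, 8].
The number of connected components (and the multiset of component sizes) is an isomorphism invariant — an isomorphism maps each component of G1 bijectively onto a component of G2. Since G1 has 1 component(s) and G2 has 3, they cannot be isomorphic.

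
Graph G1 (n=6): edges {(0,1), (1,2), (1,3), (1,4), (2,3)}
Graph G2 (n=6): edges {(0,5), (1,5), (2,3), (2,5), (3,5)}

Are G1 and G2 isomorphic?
Yes, isomorphic

The graphs are isomorphic.
One valid mapping φ: V(G1) → V(G2): 0→0, 1→5, 2→2, 3→3, 4→1, 5→4

Verify φ preserves adjacency — for each edge of G1, its image is an edge of G2:
  (0,1) → (φ(0),φ(1)) = (0,5) ∈ E(G2) ✓
  (1,2) → (φ(1),φ(2)) = (2,5) ∈ E(G2) ✓
  (1,3) → (φ(1),φ(3)) = (3,5) ∈ E(G2) ✓
  (1,4) → (φ(1),φ(4)) = (1,5) ∈ E(G2) ✓
  (2,3) → (φ(2),φ(3)) = (2,3) ∈ E(G2) ✓
All 5 edges of G1 map to edges of G2, and |E(G1)| = |E(G2)| = 5, so φ is a bijection on edges as well as vertices. Hence G1 ≅ G2.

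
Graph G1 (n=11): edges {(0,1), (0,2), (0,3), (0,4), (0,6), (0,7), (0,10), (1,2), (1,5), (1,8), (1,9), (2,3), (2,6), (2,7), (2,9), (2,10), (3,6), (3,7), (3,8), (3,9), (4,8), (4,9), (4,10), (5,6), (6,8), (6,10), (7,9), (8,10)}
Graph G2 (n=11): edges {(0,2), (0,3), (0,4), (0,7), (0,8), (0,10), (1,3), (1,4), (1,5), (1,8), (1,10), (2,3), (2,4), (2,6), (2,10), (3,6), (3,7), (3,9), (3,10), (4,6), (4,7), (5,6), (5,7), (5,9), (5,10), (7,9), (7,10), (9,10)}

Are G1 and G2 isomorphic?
Yes, isomorphic

The graphs are isomorphic.
One valid mapping φ: V(G1) → V(G2): 0→3, 1→1, 2→10, 3→7, 4→6, 5→8, 6→0, 7→9, 8→4, 9→5, 10→2

Verify φ preserves adjacency — for each edge of G1, its image is an edge of G2:
  (0,1) → (φ(0),φ(1)) = (1,3) ∈ E(G2) ✓
  (0,2) → (φ(0),φ(2)) = (3,10) ∈ E(G2) ✓
  (0,3) → (φ(0),φ(3)) = (3,7) ∈ E(G2) ✓
  (0,4) → (φ(0),φ(4)) = (3,6) ∈ E(G2) ✓
  (0,6) → (φ(0),φ(6)) = (0,3) ∈ E(G2) ✓
  (0,7) → (φ(0),φ(7)) = (3,9) ∈ E(G2) ✓
  (0,10) → (φ(0),φ(10)) = (2,3) ∈ E(G2) ✓
  (1,2) → (φ(1),φ(2)) = (1,10) ∈ E(G2) ✓
  (1,5) → (φ(1),φ(5)) = (1,8) ∈ E(G2) ✓
  (1,8) → (φ(1),φ(8)) = (1,4) ∈ E(G2) ✓
  (1,9) → (φ(1),φ(9)) = (1,5) ∈ E(G2) ✓
  (2,3) → (φ(2),φ(3)) = (7,10) ∈ E(G2) ✓
  (2,6) → (φ(2),φ(6)) = (0,10) ∈ E(G2) ✓
  (2,7) → (φ(2),φ(7)) = (9,10) ∈ E(G2) ✓
  (2,9) → (φ(2),φ(9)) = (5,10) ∈ E(G2) ✓
  (2,10) → (φ(2),φ(10)) = (2,10) ∈ E(G2) ✓
  (3,6) → (φ(3),φ(6)) = (0,7) ∈ E(G2) ✓
  (3,7) → (φ(3),φ(7)) = (7,9) ∈ E(G2) ✓
  (3,8) → (φ(3),φ(8)) = (4,7) ∈ E(G2) ✓
  (3,9) → (φ(3),φ(9)) = (5,7) ∈ E(G2) ✓
  (4,8) → (φ(4),φ(8)) = (4,6) ∈ E(G2) ✓
  (4,9) → (φ(4),φ(9)) = (5,6) ∈ E(G2) ✓
  (4,10) → (φ(4),φ(10)) = (2,6) ∈ E(G2) ✓
  (5,6) → (φ(5),φ(6)) = (0,8) ∈ E(G2) ✓
  (6,8) → (φ(6),φ(8)) = (0,4) ∈ E(G2) ✓
  (6,10) → (φ(6),φ(10)) = (0,2) ∈ E(G2) ✓
  (7,9) → (φ(7),φ(9)) = (5,9) ∈ E(G2) ✓
  (8,10) → (φ(8),φ(10)) = (2,4) ∈ E(G2) ✓
All 28 edges of G1 map to edges of G2, and |E(G1)| = |E(G2)| = 28, so φ is a bijection on edges as well as vertices. Hence G1 ≅ G2.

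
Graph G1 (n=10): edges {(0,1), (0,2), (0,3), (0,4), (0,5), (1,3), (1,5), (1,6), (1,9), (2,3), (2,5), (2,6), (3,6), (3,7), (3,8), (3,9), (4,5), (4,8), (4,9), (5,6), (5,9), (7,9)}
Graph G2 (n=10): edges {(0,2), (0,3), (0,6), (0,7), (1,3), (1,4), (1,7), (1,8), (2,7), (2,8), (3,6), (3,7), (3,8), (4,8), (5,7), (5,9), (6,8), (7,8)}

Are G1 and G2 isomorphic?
No, not isomorphic

The graphs are NOT isomorphic.

Degrees in G1: deg(0)=5, deg(1)=5, deg(2)=4, deg(3)=7, deg(4)=4, deg(5)=6, deg(6)=4, deg(7)=2, deg(8)=2, deg(9)=5.
Sorted degree sequence of G1: [7, 6, 5, 5, 5, 4, 4, 4, 2, 2].
Degrees in G2: deg(0)=4, deg(1)=4, deg(2)=3, deg(3)=5, deg(4)=2, deg(5)=2, deg(6)=3, deg(7)=6, deg(8)=6, deg(9)=1.
Sorted degree sequence of G2: [6, 6, 5, 4, 4, 3, 3, 2, 2, 1].
The (sorted) degree sequence is an isomorphism invariant, so since G1 and G2 have different degree sequences they cannot be isomorphic.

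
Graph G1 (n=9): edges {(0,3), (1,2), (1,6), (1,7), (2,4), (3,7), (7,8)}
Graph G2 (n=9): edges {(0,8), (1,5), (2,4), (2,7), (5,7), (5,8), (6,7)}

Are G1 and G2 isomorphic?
Yes, isomorphic

The graphs are isomorphic.
One valid mapping φ: V(G1) → V(G2): 0→0, 1→7, 2→2, 3→8, 4→4, 5→3, 6→6, 7→5, 8→1

Verify φ preserves adjacency — for each edge of G1, its image is an edge of G2:
  (0,3) → (φ(0),φ(3)) = (0,8) ∈ E(G2) ✓
  (1,2) → (φ(1),φ(2)) = (2,7) ∈ E(G2) ✓
  (1,6) → (φ(1),φ(6)) = (6,7) ∈ E(G2) ✓
  (1,7) → (φ(1),φ(7)) = (5,7) ∈ E(G2) ✓
  (2,4) → (φ(2),φ(4)) = (2,4) ∈ E(G2) ✓
  (3,7) → (φ(3),φ(7)) = (5,8) ∈ E(G2) ✓
  (7,8) → (φ(7),φ(8)) = (1,5) ∈ E(G2) ✓
All 7 edges of G1 map to edges of G2, and |E(G1)| = |E(G2)| = 7, so φ is a bijection on edges as well as vertices. Hence G1 ≅ G2.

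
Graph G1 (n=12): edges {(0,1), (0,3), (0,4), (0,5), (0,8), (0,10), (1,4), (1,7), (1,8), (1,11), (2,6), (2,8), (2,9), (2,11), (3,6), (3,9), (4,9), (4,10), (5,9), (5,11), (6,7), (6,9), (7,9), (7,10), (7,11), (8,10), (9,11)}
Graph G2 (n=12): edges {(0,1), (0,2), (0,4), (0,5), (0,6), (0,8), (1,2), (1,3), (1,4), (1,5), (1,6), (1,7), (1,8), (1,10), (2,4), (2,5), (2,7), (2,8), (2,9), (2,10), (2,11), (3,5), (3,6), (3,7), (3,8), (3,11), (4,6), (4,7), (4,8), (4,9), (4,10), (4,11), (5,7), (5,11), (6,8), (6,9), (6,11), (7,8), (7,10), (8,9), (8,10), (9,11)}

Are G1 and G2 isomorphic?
No, not isomorphic

The graphs are NOT isomorphic.

Degrees in G1: deg(0)=6, deg(1)=5, deg(2)=4, deg(3)=3, deg(4)=4, deg(5)=3, deg(6)=4, deg(7)=5, deg(8)=4, deg(9)=7, deg(10)=4, deg(11)=5.
Sorted degree sequence of G1: [7, 6, 5, 5, 5, 4, 4, 4, 4, 4, 3, 3].
Degrees in G2: deg(0)=6, deg(1)=9, deg(2)=9, deg(3)=6, deg(4)=9, deg(5)=6, deg(6)=7, deg(7)=7, deg(8)=9, deg(9)=5, deg(10)=5, deg(11)=6.
Sorted degree sequence of G2: [9, 9, 9, 9, 7, 7, 6, 6, 6, 6, 5, 5].
The (sorted) degree sequence is an isomorphism invariant, so since G1 and G2 have different degree sequences they cannot be isomorphic.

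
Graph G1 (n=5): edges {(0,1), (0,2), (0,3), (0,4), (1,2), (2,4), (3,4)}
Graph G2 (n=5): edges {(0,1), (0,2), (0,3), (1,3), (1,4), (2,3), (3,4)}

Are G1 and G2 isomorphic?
Yes, isomorphic

The graphs are isomorphic.
One valid mapping φ: V(G1) → V(G2): 0→3, 1→2, 2→0, 3→4, 4→1

Verify φ preserves adjacency — for each edge of G1, its image is an edge of G2:
  (0,1) → (φ(0),φ(1)) = (2,3) ∈ E(G2) ✓
  (0,2) → (φ(0),φ(2)) = (0,3) ∈ E(G2) ✓
  (0,3) → (φ(0),φ(3)) = (3,4) ∈ E(G2) ✓
  (0,4) → (φ(0),φ(4)) = (1,3) ∈ E(G2) ✓
  (1,2) → (φ(1),φ(2)) = (0,2) ∈ E(G2) ✓
  (2,4) → (φ(2),φ(4)) = (0,1) ∈ E(G2) ✓
  (3,4) → (φ(3),φ(4)) = (1,4) ∈ E(G2) ✓
All 7 edges of G1 map to edges of G2, and |E(G1)| = |E(G2)| = 7, so φ is a bijection on edges as well as vertices. Hence G1 ≅ G2.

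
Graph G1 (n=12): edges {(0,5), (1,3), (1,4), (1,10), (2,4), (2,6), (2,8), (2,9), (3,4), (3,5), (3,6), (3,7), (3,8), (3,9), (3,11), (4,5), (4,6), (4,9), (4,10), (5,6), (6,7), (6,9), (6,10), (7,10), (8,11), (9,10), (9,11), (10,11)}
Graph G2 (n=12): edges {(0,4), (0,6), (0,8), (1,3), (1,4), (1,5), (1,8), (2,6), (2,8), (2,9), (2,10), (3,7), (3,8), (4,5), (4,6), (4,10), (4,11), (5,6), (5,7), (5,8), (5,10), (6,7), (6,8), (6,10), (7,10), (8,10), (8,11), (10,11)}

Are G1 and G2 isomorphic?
Yes, isomorphic

The graphs are isomorphic.
One valid mapping φ: V(G1) → V(G2): 0→9, 1→11, 2→7, 3→8, 4→10, 5→2, 6→6, 7→0, 8→3, 9→5, 10→4, 11→1

Verify φ preserves adjacency — for each edge of G1, its image is an edge of G2:
  (0,5) → (φ(0),φ(5)) = (2,9) ∈ E(G2) ✓
  (1,3) → (φ(1),φ(3)) = (8,11) ∈ E(G2) ✓
  (1,4) → (φ(1),φ(4)) = (10,11) ∈ E(G2) ✓
  (1,10) → (φ(1),φ(10)) = (4,11) ∈ E(G2) ✓
  (2,4) → (φ(2),φ(4)) = (7,10) ∈ E(G2) ✓
  (2,6) → (φ(2),φ(6)) = (6,7) ∈ E(G2) ✓
  (2,8) → (φ(2),φ(8)) = (3,7) ∈ E(G2) ✓
  (2,9) → (φ(2),φ(9)) = (5,7) ∈ E(G2) ✓
  (3,4) → (φ(3),φ(4)) = (8,10) ∈ E(G2) ✓
  (3,5) → (φ(3),φ(5)) = (2,8) ∈ E(G2) ✓
  (3,6) → (φ(3),φ(6)) = (6,8) ∈ E(G2) ✓
  (3,7) → (φ(3),φ(7)) = (0,8) ∈ E(G2) ✓
  (3,8) → (φ(3),φ(8)) = (3,8) ∈ E(G2) ✓
  (3,9) → (φ(3),φ(9)) = (5,8) ∈ E(G2) ✓
  (3,11) → (φ(3),φ(11)) = (1,8) ∈ E(G2) ✓
  (4,5) → (φ(4),φ(5)) = (2,10) ∈ E(G2) ✓
  (4,6) → (φ(4),φ(6)) = (6,10) ∈ E(G2) ✓
  (4,9) → (φ(4),φ(9)) = (5,10) ∈ E(G2) ✓
  (4,10) → (φ(4),φ(10)) = (4,10) ∈ E(G2) ✓
  (5,6) → (φ(5),φ(6)) = (2,6) ∈ E(G2) ✓
  (6,7) → (φ(6),φ(7)) = (0,6) ∈ E(G2) ✓
  (6,9) → (φ(6),φ(9)) = (5,6) ∈ E(G2) ✓
  (6,10) → (φ(6),φ(10)) = (4,6) ∈ E(G2) ✓
  (7,10) → (φ(7),φ(10)) = (0,4) ∈ E(G2) ✓
  (8,11) → (φ(8),φ(11)) = (1,3) ∈ E(G2) ✓
  (9,10) → (φ(9),φ(10)) = (4,5) ∈ E(G2) ✓
  (9,11) → (φ(9),φ(11)) = (1,5) ∈ E(G2) ✓
  (10,11) → (φ(10),φ(11)) = (1,4) ∈ E(G2) ✓
All 28 edges of G1 map to edges of G2, and |E(G1)| = |E(G2)| = 28, so φ is a bijection on edges as well as vertices. Hence G1 ≅ G2.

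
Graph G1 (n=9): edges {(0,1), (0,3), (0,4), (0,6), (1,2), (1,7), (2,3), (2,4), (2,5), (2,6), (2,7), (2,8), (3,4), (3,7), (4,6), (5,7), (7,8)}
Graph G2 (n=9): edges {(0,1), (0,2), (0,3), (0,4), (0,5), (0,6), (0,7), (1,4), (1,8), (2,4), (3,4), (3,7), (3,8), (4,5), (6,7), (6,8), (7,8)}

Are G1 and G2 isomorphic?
Yes, isomorphic

The graphs are isomorphic.
One valid mapping φ: V(G1) → V(G2): 0→8, 1→1, 2→0, 3→3, 4→7, 5→2, 6→6, 7→4, 8→5

Verify φ preserves adjacency — for each edge of G1, its image is an edge of G2:
  (0,1) → (φ(0),φ(1)) = (1,8) ∈ E(G2) ✓
  (0,3) → (φ(0),φ(3)) = (3,8) ∈ E(G2) ✓
  (0,4) → (φ(0),φ(4)) = (7,8) ∈ E(G2) ✓
  (0,6) → (φ(0),φ(6)) = (6,8) ∈ E(G2) ✓
  (1,2) → (φ(1),φ(2)) = (0,1) ∈ E(G2) ✓
  (1,7) → (φ(1),φ(7)) = (1,4) ∈ E(G2) ✓
  (2,3) → (φ(2),φ(3)) = (0,3) ∈ E(G2) ✓
  (2,4) → (φ(2),φ(4)) = (0,7) ∈ E(G2) ✓
  (2,5) → (φ(2),φ(5)) = (0,2) ∈ E(G2) ✓
  (2,6) → (φ(2),φ(6)) = (0,6) ∈ E(G2) ✓
  (2,7) → (φ(2),φ(7)) = (0,4) ∈ E(G2) ✓
  (2,8) → (φ(2),φ(8)) = (0,5) ∈ E(G2) ✓
  (3,4) → (φ(3),φ(4)) = (3,7) ∈ E(G2) ✓
  (3,7) → (φ(3),φ(7)) = (3,4) ∈ E(G2) ✓
  (4,6) → (φ(4),φ(6)) = (6,7) ∈ E(G2) ✓
  (5,7) → (φ(5),φ(7)) = (2,4) ∈ E(G2) ✓
  (7,8) → (φ(7),φ(8)) = (4,5) ∈ E(G2) ✓
All 17 edges of G1 map to edges of G2, and |E(G1)| = |E(G2)| = 17, so φ is a bijection on edges as well as vertices. Hence G1 ≅ G2.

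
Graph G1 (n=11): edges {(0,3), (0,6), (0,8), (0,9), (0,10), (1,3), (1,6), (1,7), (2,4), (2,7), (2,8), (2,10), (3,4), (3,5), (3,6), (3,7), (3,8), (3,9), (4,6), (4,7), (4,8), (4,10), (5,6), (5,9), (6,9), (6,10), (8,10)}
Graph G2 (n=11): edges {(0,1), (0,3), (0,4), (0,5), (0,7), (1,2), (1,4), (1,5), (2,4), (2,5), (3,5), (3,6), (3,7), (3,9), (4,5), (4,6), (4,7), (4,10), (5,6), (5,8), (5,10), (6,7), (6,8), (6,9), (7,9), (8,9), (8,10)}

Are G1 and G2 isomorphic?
Yes, isomorphic

The graphs are isomorphic.
One valid mapping φ: V(G1) → V(G2): 0→0, 1→10, 2→9, 3→5, 4→6, 5→2, 6→4, 7→8, 8→3, 9→1, 10→7

Verify φ preserves adjacency — for each edge of G1, its image is an edge of G2:
  (0,3) → (φ(0),φ(3)) = (0,5) ∈ E(G2) ✓
  (0,6) → (φ(0),φ(6)) = (0,4) ∈ E(G2) ✓
  (0,8) → (φ(0),φ(8)) = (0,3) ∈ E(G2) ✓
  (0,9) → (φ(0),φ(9)) = (0,1) ∈ E(G2) ✓
  (0,10) → (φ(0),φ(10)) = (0,7) ∈ E(G2) ✓
  (1,3) → (φ(1),φ(3)) = (5,10) ∈ E(G2) ✓
  (1,6) → (φ(1),φ(6)) = (4,10) ∈ E(G2) ✓
  (1,7) → (φ(1),φ(7)) = (8,10) ∈ E(G2) ✓
  (2,4) → (φ(2),φ(4)) = (6,9) ∈ E(G2) ✓
  (2,7) → (φ(2),φ(7)) = (8,9) ∈ E(G2) ✓
  (2,8) → (φ(2),φ(8)) = (3,9) ∈ E(G2) ✓
  (2,10) → (φ(2),φ(10)) = (7,9) ∈ E(G2) ✓
  (3,4) → (φ(3),φ(4)) = (5,6) ∈ E(G2) ✓
  (3,5) → (φ(3),φ(5)) = (2,5) ∈ E(G2) ✓
  (3,6) → (φ(3),φ(6)) = (4,5) ∈ E(G2) ✓
  (3,7) → (φ(3),φ(7)) = (5,8) ∈ E(G2) ✓
  (3,8) → (φ(3),φ(8)) = (3,5) ∈ E(G2) ✓
  (3,9) → (φ(3),φ(9)) = (1,5) ∈ E(G2) ✓
  (4,6) → (φ(4),φ(6)) = (4,6) ∈ E(G2) ✓
  (4,7) → (φ(4),φ(7)) = (6,8) ∈ E(G2) ✓
  (4,8) → (φ(4),φ(8)) = (3,6) ∈ E(G2) ✓
  (4,10) → (φ(4),φ(10)) = (6,7) ∈ E(G2) ✓
  (5,6) → (φ(5),φ(6)) = (2,4) ∈ E(G2) ✓
  (5,9) → (φ(5),φ(9)) = (1,2) ∈ E(G2) ✓
  (6,9) → (φ(6),φ(9)) = (1,4) ∈ E(G2) ✓
  (6,10) → (φ(6),φ(10)) = (4,7) ∈ E(G2) ✓
  (8,10) → (φ(8),φ(10)) = (3,7) ∈ E(G2) ✓
All 27 edges of G1 map to edges of G2, and |E(G1)| = |E(G2)| = 27, so φ is a bijection on edges as well as vertices. Hence G1 ≅ G2.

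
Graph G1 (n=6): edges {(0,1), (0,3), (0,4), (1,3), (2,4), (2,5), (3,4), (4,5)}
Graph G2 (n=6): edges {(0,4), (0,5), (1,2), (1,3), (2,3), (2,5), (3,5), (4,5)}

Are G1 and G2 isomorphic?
Yes, isomorphic

The graphs are isomorphic.
One valid mapping φ: V(G1) → V(G2): 0→3, 1→1, 2→0, 3→2, 4→5, 5→4

Verify φ preserves adjacency — for each edge of G1, its image is an edge of G2:
  (0,1) → (φ(0),φ(1)) = (1,3) ∈ E(G2) ✓
  (0,3) → (φ(0),φ(3)) = (2,3) ∈ E(G2) ✓
  (0,4) → (φ(0),φ(4)) = (3,5) ∈ E(G2) ✓
  (1,3) → (φ(1),φ(3)) = (1,2) ∈ E(G2) ✓
  (2,4) → (φ(2),φ(4)) = (0,5) ∈ E(G2) ✓
  (2,5) → (φ(2),φ(5)) = (0,4) ∈ E(G2) ✓
  (3,4) → (φ(3),φ(4)) = (2,5) ∈ E(G2) ✓
  (4,5) → (φ(4),φ(5)) = (4,5) ∈ E(G2) ✓
All 8 edges of G1 map to edges of G2, and |E(G1)| = |E(G2)| = 8, so φ is a bijection on edges as well as vertices. Hence G1 ≅ G2.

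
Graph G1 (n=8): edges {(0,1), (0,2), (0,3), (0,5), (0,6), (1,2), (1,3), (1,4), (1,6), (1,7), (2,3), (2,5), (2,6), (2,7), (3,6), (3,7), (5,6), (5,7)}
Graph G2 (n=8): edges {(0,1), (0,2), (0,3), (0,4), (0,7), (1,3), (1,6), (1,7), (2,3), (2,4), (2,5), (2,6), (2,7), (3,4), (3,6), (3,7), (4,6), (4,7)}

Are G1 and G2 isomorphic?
Yes, isomorphic

The graphs are isomorphic.
One valid mapping φ: V(G1) → V(G2): 0→7, 1→2, 2→3, 3→4, 4→5, 5→1, 6→0, 7→6

Verify φ preserves adjacency — for each edge of G1, its image is an edge of G2:
  (0,1) → (φ(0),φ(1)) = (2,7) ∈ E(G2) ✓
  (0,2) → (φ(0),φ(2)) = (3,7) ∈ E(G2) ✓
  (0,3) → (φ(0),φ(3)) = (4,7) ∈ E(G2) ✓
  (0,5) → (φ(0),φ(5)) = (1,7) ∈ E(G2) ✓
  (0,6) → (φ(0),φ(6)) = (0,7) ∈ E(G2) ✓
  (1,2) → (φ(1),φ(2)) = (2,3) ∈ E(G2) ✓
  (1,3) → (φ(1),φ(3)) = (2,4) ∈ E(G2) ✓
  (1,4) → (φ(1),φ(4)) = (2,5) ∈ E(G2) ✓
  (1,6) → (φ(1),φ(6)) = (0,2) ∈ E(G2) ✓
  (1,7) → (φ(1),φ(7)) = (2,6) ∈ E(G2) ✓
  (2,3) → (φ(2),φ(3)) = (3,4) ∈ E(G2) ✓
  (2,5) → (φ(2),φ(5)) = (1,3) ∈ E(G2) ✓
  (2,6) → (φ(2),φ(6)) = (0,3) ∈ E(G2) ✓
  (2,7) → (φ(2),φ(7)) = (3,6) ∈ E(G2) ✓
  (3,6) → (φ(3),φ(6)) = (0,4) ∈ E(G2) ✓
  (3,7) → (φ(3),φ(7)) = (4,6) ∈ E(G2) ✓
  (5,6) → (φ(5),φ(6)) = (0,1) ∈ E(G2) ✓
  (5,7) → (φ(5),φ(7)) = (1,6) ∈ E(G2) ✓
All 18 edges of G1 map to edges of G2, and |E(G1)| = |E(G2)| = 18, so φ is a bijection on edges as well as vertices. Hence G1 ≅ G2.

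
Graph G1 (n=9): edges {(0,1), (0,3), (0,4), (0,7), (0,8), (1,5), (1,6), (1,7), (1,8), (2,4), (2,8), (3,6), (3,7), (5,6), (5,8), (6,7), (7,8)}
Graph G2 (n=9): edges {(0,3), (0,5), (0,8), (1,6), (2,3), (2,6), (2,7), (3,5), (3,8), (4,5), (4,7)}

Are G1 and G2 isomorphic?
No, not isomorphic

The graphs are NOT isomorphic.

Counting triangles (3-cliques): G1 has 9, G2 has 2.
Triangle count is an isomorphism invariant, so differing triangle counts rule out isomorphism.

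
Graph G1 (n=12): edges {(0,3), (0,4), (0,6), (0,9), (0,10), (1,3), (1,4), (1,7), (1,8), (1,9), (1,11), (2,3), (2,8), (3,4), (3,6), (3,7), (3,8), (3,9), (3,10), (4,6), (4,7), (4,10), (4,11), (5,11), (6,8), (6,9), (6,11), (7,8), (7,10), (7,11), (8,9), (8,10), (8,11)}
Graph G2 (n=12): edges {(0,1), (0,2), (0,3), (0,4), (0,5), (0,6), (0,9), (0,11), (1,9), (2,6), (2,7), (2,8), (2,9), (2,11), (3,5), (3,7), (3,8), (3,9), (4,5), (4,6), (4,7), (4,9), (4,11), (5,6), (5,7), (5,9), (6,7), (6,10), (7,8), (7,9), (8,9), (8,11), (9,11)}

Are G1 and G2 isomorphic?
Yes, isomorphic

The graphs are isomorphic.
One valid mapping φ: V(G1) → V(G2): 0→8, 1→4, 2→1, 3→9, 4→7, 5→10, 6→2, 7→5, 8→0, 9→11, 10→3, 11→6

Verify φ preserves adjacency — for each edge of G1, its image is an edge of G2:
  (0,3) → (φ(0),φ(3)) = (8,9) ∈ E(G2) ✓
  (0,4) → (φ(0),φ(4)) = (7,8) ∈ E(G2) ✓
  (0,6) → (φ(0),φ(6)) = (2,8) ∈ E(G2) ✓
  (0,9) → (φ(0),φ(9)) = (8,11) ∈ E(G2) ✓
  (0,10) → (φ(0),φ(10)) = (3,8) ∈ E(G2) ✓
  (1,3) → (φ(1),φ(3)) = (4,9) ∈ E(G2) ✓
  (1,4) → (φ(1),φ(4)) = (4,7) ∈ E(G2) ✓
  (1,7) → (φ(1),φ(7)) = (4,5) ∈ E(G2) ✓
  (1,8) → (φ(1),φ(8)) = (0,4) ∈ E(G2) ✓
  (1,9) → (φ(1),φ(9)) = (4,11) ∈ E(G2) ✓
  (1,11) → (φ(1),φ(11)) = (4,6) ∈ E(G2) ✓
  (2,3) → (φ(2),φ(3)) = (1,9) ∈ E(G2) ✓
  (2,8) → (φ(2),φ(8)) = (0,1) ∈ E(G2) ✓
  (3,4) → (φ(3),φ(4)) = (7,9) ∈ E(G2) ✓
  (3,6) → (φ(3),φ(6)) = (2,9) ∈ E(G2) ✓
  (3,7) → (φ(3),φ(7)) = (5,9) ∈ E(G2) ✓
  (3,8) → (φ(3),φ(8)) = (0,9) ∈ E(G2) ✓
  (3,9) → (φ(3),φ(9)) = (9,11) ∈ E(G2) ✓
  (3,10) → (φ(3),φ(10)) = (3,9) ∈ E(G2) ✓
  (4,6) → (φ(4),φ(6)) = (2,7) ∈ E(G2) ✓
  (4,7) → (φ(4),φ(7)) = (5,7) ∈ E(G2) ✓
  (4,10) → (φ(4),φ(10)) = (3,7) ∈ E(G2) ✓
  (4,11) → (φ(4),φ(11)) = (6,7) ∈ E(G2) ✓
  (5,11) → (φ(5),φ(11)) = (6,10) ∈ E(G2) ✓
  (6,8) → (φ(6),φ(8)) = (0,2) ∈ E(G2) ✓
  (6,9) → (φ(6),φ(9)) = (2,11) ∈ E(G2) ✓
  (6,11) → (φ(6),φ(11)) = (2,6) ∈ E(G2) ✓
  (7,8) → (φ(7),φ(8)) = (0,5) ∈ E(G2) ✓
  (7,10) → (φ(7),φ(10)) = (3,5) ∈ E(G2) ✓
  (7,11) → (φ(7),φ(11)) = (5,6) ∈ E(G2) ✓
  (8,9) → (φ(8),φ(9)) = (0,11) ∈ E(G2) ✓
  (8,10) → (φ(8),φ(10)) = (0,3) ∈ E(G2) ✓
  (8,11) → (φ(8),φ(11)) = (0,6) ∈ E(G2) ✓
All 33 edges of G1 map to edges of G2, and |E(G1)| = |E(G2)| = 33, so φ is a bijection on edges as well as vertices. Hence G1 ≅ G2.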